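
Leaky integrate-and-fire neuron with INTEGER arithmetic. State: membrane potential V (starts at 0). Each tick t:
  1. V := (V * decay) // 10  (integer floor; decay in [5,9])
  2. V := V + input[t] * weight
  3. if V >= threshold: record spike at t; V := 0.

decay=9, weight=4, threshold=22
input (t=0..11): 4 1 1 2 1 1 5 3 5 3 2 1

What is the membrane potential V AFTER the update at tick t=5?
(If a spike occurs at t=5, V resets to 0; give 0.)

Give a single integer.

Answer: 7

Derivation:
t=0: input=4 -> V=16
t=1: input=1 -> V=18
t=2: input=1 -> V=20
t=3: input=2 -> V=0 FIRE
t=4: input=1 -> V=4
t=5: input=1 -> V=7
t=6: input=5 -> V=0 FIRE
t=7: input=3 -> V=12
t=8: input=5 -> V=0 FIRE
t=9: input=3 -> V=12
t=10: input=2 -> V=18
t=11: input=1 -> V=20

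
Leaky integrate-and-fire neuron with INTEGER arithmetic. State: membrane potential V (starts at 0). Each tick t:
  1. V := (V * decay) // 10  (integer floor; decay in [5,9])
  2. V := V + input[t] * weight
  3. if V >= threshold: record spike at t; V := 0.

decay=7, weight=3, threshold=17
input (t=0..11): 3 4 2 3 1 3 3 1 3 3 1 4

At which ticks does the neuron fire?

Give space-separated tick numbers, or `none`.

Answer: 1 5 9

Derivation:
t=0: input=3 -> V=9
t=1: input=4 -> V=0 FIRE
t=2: input=2 -> V=6
t=3: input=3 -> V=13
t=4: input=1 -> V=12
t=5: input=3 -> V=0 FIRE
t=6: input=3 -> V=9
t=7: input=1 -> V=9
t=8: input=3 -> V=15
t=9: input=3 -> V=0 FIRE
t=10: input=1 -> V=3
t=11: input=4 -> V=14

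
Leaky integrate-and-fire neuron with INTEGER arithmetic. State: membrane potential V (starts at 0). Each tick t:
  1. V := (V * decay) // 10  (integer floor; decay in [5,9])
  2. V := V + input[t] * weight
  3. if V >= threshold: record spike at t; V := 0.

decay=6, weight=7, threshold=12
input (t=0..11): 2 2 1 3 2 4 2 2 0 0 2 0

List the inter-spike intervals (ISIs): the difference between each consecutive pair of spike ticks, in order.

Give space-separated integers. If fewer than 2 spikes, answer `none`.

Answer: 1 2 1 1 1 1 3

Derivation:
t=0: input=2 -> V=0 FIRE
t=1: input=2 -> V=0 FIRE
t=2: input=1 -> V=7
t=3: input=3 -> V=0 FIRE
t=4: input=2 -> V=0 FIRE
t=5: input=4 -> V=0 FIRE
t=6: input=2 -> V=0 FIRE
t=7: input=2 -> V=0 FIRE
t=8: input=0 -> V=0
t=9: input=0 -> V=0
t=10: input=2 -> V=0 FIRE
t=11: input=0 -> V=0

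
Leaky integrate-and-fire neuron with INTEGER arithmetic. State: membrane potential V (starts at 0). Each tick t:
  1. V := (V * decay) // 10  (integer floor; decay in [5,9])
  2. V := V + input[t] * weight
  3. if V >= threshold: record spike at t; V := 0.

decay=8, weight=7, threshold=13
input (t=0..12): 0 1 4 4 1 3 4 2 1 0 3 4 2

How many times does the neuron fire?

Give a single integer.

t=0: input=0 -> V=0
t=1: input=1 -> V=7
t=2: input=4 -> V=0 FIRE
t=3: input=4 -> V=0 FIRE
t=4: input=1 -> V=7
t=5: input=3 -> V=0 FIRE
t=6: input=4 -> V=0 FIRE
t=7: input=2 -> V=0 FIRE
t=8: input=1 -> V=7
t=9: input=0 -> V=5
t=10: input=3 -> V=0 FIRE
t=11: input=4 -> V=0 FIRE
t=12: input=2 -> V=0 FIRE

Answer: 8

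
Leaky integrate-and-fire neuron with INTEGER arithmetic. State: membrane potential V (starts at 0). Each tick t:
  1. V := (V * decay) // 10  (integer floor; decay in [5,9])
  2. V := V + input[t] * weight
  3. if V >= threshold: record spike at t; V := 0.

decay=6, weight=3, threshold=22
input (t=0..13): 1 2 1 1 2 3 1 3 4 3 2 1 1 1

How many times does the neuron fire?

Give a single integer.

Answer: 0

Derivation:
t=0: input=1 -> V=3
t=1: input=2 -> V=7
t=2: input=1 -> V=7
t=3: input=1 -> V=7
t=4: input=2 -> V=10
t=5: input=3 -> V=15
t=6: input=1 -> V=12
t=7: input=3 -> V=16
t=8: input=4 -> V=21
t=9: input=3 -> V=21
t=10: input=2 -> V=18
t=11: input=1 -> V=13
t=12: input=1 -> V=10
t=13: input=1 -> V=9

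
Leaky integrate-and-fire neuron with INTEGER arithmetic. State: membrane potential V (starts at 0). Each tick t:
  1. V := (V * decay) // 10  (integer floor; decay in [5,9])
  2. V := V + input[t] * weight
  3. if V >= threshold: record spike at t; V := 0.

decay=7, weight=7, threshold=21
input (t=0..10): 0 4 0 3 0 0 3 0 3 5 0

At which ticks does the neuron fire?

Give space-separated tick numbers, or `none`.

t=0: input=0 -> V=0
t=1: input=4 -> V=0 FIRE
t=2: input=0 -> V=0
t=3: input=3 -> V=0 FIRE
t=4: input=0 -> V=0
t=5: input=0 -> V=0
t=6: input=3 -> V=0 FIRE
t=7: input=0 -> V=0
t=8: input=3 -> V=0 FIRE
t=9: input=5 -> V=0 FIRE
t=10: input=0 -> V=0

Answer: 1 3 6 8 9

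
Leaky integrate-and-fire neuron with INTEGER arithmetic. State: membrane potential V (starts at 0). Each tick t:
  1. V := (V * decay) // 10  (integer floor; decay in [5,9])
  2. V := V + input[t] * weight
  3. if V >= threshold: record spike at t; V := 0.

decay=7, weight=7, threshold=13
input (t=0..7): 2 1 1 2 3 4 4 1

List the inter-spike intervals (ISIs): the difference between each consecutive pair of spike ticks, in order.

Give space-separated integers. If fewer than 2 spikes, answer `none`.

Answer: 3 1 1 1

Derivation:
t=0: input=2 -> V=0 FIRE
t=1: input=1 -> V=7
t=2: input=1 -> V=11
t=3: input=2 -> V=0 FIRE
t=4: input=3 -> V=0 FIRE
t=5: input=4 -> V=0 FIRE
t=6: input=4 -> V=0 FIRE
t=7: input=1 -> V=7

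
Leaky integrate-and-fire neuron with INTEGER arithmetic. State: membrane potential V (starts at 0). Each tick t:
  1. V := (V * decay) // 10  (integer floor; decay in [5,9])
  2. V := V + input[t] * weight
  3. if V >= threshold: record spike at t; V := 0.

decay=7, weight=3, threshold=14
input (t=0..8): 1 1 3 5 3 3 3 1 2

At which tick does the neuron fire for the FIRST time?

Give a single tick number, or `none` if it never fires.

Answer: 3

Derivation:
t=0: input=1 -> V=3
t=1: input=1 -> V=5
t=2: input=3 -> V=12
t=3: input=5 -> V=0 FIRE
t=4: input=3 -> V=9
t=5: input=3 -> V=0 FIRE
t=6: input=3 -> V=9
t=7: input=1 -> V=9
t=8: input=2 -> V=12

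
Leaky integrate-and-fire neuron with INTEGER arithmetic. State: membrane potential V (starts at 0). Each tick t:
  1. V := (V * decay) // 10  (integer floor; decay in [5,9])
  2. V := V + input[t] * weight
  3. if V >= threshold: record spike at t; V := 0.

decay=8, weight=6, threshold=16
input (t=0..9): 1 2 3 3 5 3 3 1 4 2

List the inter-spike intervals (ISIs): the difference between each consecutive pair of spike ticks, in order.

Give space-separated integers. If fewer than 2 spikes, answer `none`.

Answer: 1 1 1 1 1 2

Derivation:
t=0: input=1 -> V=6
t=1: input=2 -> V=0 FIRE
t=2: input=3 -> V=0 FIRE
t=3: input=3 -> V=0 FIRE
t=4: input=5 -> V=0 FIRE
t=5: input=3 -> V=0 FIRE
t=6: input=3 -> V=0 FIRE
t=7: input=1 -> V=6
t=8: input=4 -> V=0 FIRE
t=9: input=2 -> V=12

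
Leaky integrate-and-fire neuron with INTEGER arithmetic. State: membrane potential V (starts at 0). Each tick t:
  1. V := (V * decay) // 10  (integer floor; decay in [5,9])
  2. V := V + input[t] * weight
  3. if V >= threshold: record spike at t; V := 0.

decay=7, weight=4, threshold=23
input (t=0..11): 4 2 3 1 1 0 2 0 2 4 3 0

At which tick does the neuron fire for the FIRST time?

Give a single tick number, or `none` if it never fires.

t=0: input=4 -> V=16
t=1: input=2 -> V=19
t=2: input=3 -> V=0 FIRE
t=3: input=1 -> V=4
t=4: input=1 -> V=6
t=5: input=0 -> V=4
t=6: input=2 -> V=10
t=7: input=0 -> V=7
t=8: input=2 -> V=12
t=9: input=4 -> V=0 FIRE
t=10: input=3 -> V=12
t=11: input=0 -> V=8

Answer: 2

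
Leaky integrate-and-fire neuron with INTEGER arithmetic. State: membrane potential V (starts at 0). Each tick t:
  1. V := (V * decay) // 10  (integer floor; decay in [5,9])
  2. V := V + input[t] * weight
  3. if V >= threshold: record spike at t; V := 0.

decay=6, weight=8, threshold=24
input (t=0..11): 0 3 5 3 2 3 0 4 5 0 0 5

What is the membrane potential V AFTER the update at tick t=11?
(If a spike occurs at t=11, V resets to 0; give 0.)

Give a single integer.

t=0: input=0 -> V=0
t=1: input=3 -> V=0 FIRE
t=2: input=5 -> V=0 FIRE
t=3: input=3 -> V=0 FIRE
t=4: input=2 -> V=16
t=5: input=3 -> V=0 FIRE
t=6: input=0 -> V=0
t=7: input=4 -> V=0 FIRE
t=8: input=5 -> V=0 FIRE
t=9: input=0 -> V=0
t=10: input=0 -> V=0
t=11: input=5 -> V=0 FIRE

Answer: 0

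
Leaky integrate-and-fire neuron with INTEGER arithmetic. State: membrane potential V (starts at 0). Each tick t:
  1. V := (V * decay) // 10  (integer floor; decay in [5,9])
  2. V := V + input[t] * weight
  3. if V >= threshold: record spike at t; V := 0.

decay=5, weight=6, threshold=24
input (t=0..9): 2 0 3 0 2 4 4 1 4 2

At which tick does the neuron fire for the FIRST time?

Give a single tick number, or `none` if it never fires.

Answer: 5

Derivation:
t=0: input=2 -> V=12
t=1: input=0 -> V=6
t=2: input=3 -> V=21
t=3: input=0 -> V=10
t=4: input=2 -> V=17
t=5: input=4 -> V=0 FIRE
t=6: input=4 -> V=0 FIRE
t=7: input=1 -> V=6
t=8: input=4 -> V=0 FIRE
t=9: input=2 -> V=12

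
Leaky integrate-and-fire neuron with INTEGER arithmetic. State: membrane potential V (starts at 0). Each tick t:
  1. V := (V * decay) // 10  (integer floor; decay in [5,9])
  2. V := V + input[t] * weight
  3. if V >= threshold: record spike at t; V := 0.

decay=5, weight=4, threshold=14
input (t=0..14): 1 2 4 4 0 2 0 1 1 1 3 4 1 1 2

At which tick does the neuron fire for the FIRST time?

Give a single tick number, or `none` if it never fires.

t=0: input=1 -> V=4
t=1: input=2 -> V=10
t=2: input=4 -> V=0 FIRE
t=3: input=4 -> V=0 FIRE
t=4: input=0 -> V=0
t=5: input=2 -> V=8
t=6: input=0 -> V=4
t=7: input=1 -> V=6
t=8: input=1 -> V=7
t=9: input=1 -> V=7
t=10: input=3 -> V=0 FIRE
t=11: input=4 -> V=0 FIRE
t=12: input=1 -> V=4
t=13: input=1 -> V=6
t=14: input=2 -> V=11

Answer: 2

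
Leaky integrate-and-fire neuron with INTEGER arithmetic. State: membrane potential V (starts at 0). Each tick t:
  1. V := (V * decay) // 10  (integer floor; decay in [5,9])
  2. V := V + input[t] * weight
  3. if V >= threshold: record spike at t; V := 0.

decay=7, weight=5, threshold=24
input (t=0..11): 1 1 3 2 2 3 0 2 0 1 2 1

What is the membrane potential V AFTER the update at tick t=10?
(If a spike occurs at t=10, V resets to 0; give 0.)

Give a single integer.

t=0: input=1 -> V=5
t=1: input=1 -> V=8
t=2: input=3 -> V=20
t=3: input=2 -> V=0 FIRE
t=4: input=2 -> V=10
t=5: input=3 -> V=22
t=6: input=0 -> V=15
t=7: input=2 -> V=20
t=8: input=0 -> V=14
t=9: input=1 -> V=14
t=10: input=2 -> V=19
t=11: input=1 -> V=18

Answer: 19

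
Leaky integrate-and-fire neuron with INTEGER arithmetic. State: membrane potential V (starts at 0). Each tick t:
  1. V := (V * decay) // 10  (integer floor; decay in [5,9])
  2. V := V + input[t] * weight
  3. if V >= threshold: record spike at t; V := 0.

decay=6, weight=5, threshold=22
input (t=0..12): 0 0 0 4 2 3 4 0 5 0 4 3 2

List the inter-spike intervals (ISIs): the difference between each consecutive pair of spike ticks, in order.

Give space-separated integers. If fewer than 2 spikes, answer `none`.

t=0: input=0 -> V=0
t=1: input=0 -> V=0
t=2: input=0 -> V=0
t=3: input=4 -> V=20
t=4: input=2 -> V=0 FIRE
t=5: input=3 -> V=15
t=6: input=4 -> V=0 FIRE
t=7: input=0 -> V=0
t=8: input=5 -> V=0 FIRE
t=9: input=0 -> V=0
t=10: input=4 -> V=20
t=11: input=3 -> V=0 FIRE
t=12: input=2 -> V=10

Answer: 2 2 3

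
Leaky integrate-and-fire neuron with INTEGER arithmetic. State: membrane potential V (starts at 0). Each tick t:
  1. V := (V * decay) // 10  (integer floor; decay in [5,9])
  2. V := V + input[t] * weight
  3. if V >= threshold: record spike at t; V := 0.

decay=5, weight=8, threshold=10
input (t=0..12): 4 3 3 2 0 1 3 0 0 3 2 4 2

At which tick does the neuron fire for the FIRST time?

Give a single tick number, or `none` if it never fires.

Answer: 0

Derivation:
t=0: input=4 -> V=0 FIRE
t=1: input=3 -> V=0 FIRE
t=2: input=3 -> V=0 FIRE
t=3: input=2 -> V=0 FIRE
t=4: input=0 -> V=0
t=5: input=1 -> V=8
t=6: input=3 -> V=0 FIRE
t=7: input=0 -> V=0
t=8: input=0 -> V=0
t=9: input=3 -> V=0 FIRE
t=10: input=2 -> V=0 FIRE
t=11: input=4 -> V=0 FIRE
t=12: input=2 -> V=0 FIRE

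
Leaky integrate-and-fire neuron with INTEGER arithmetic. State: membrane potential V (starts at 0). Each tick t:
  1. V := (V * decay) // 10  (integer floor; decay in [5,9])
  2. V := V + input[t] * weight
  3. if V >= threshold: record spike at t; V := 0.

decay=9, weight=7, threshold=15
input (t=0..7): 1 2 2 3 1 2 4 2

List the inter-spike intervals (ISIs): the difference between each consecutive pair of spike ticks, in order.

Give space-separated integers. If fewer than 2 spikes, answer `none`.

t=0: input=1 -> V=7
t=1: input=2 -> V=0 FIRE
t=2: input=2 -> V=14
t=3: input=3 -> V=0 FIRE
t=4: input=1 -> V=7
t=5: input=2 -> V=0 FIRE
t=6: input=4 -> V=0 FIRE
t=7: input=2 -> V=14

Answer: 2 2 1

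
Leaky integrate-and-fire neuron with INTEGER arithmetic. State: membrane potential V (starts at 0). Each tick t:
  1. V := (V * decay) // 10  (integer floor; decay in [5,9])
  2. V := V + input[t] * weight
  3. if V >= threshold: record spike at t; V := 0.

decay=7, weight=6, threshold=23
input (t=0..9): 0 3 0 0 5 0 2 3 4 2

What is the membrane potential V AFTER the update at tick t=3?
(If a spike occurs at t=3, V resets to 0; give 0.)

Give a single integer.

Answer: 8

Derivation:
t=0: input=0 -> V=0
t=1: input=3 -> V=18
t=2: input=0 -> V=12
t=3: input=0 -> V=8
t=4: input=5 -> V=0 FIRE
t=5: input=0 -> V=0
t=6: input=2 -> V=12
t=7: input=3 -> V=0 FIRE
t=8: input=4 -> V=0 FIRE
t=9: input=2 -> V=12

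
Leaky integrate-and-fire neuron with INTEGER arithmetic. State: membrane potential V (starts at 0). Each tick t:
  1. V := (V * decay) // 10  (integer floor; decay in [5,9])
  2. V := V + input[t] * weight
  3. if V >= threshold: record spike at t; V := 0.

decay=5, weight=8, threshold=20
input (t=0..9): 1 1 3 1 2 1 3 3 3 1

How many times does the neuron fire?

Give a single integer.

Answer: 5

Derivation:
t=0: input=1 -> V=8
t=1: input=1 -> V=12
t=2: input=3 -> V=0 FIRE
t=3: input=1 -> V=8
t=4: input=2 -> V=0 FIRE
t=5: input=1 -> V=8
t=6: input=3 -> V=0 FIRE
t=7: input=3 -> V=0 FIRE
t=8: input=3 -> V=0 FIRE
t=9: input=1 -> V=8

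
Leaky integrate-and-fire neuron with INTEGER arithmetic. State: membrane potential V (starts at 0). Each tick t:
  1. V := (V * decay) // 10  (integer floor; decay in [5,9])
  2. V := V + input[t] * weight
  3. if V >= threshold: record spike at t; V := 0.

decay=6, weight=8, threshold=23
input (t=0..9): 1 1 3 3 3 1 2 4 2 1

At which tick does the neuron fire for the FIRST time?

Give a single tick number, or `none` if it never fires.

Answer: 2

Derivation:
t=0: input=1 -> V=8
t=1: input=1 -> V=12
t=2: input=3 -> V=0 FIRE
t=3: input=3 -> V=0 FIRE
t=4: input=3 -> V=0 FIRE
t=5: input=1 -> V=8
t=6: input=2 -> V=20
t=7: input=4 -> V=0 FIRE
t=8: input=2 -> V=16
t=9: input=1 -> V=17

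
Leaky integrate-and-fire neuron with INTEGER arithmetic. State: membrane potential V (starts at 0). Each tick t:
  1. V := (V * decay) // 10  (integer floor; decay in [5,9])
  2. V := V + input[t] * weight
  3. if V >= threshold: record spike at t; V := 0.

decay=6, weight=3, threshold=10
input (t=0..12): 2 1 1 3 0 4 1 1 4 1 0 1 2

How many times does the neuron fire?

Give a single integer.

Answer: 3

Derivation:
t=0: input=2 -> V=6
t=1: input=1 -> V=6
t=2: input=1 -> V=6
t=3: input=3 -> V=0 FIRE
t=4: input=0 -> V=0
t=5: input=4 -> V=0 FIRE
t=6: input=1 -> V=3
t=7: input=1 -> V=4
t=8: input=4 -> V=0 FIRE
t=9: input=1 -> V=3
t=10: input=0 -> V=1
t=11: input=1 -> V=3
t=12: input=2 -> V=7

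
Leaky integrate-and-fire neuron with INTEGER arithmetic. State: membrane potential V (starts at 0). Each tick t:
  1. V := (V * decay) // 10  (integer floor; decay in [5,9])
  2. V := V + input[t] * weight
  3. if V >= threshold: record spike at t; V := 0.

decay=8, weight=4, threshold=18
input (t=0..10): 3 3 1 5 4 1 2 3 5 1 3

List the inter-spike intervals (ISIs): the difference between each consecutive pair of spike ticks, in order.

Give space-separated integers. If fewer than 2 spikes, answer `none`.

Answer: 2 3 2

Derivation:
t=0: input=3 -> V=12
t=1: input=3 -> V=0 FIRE
t=2: input=1 -> V=4
t=3: input=5 -> V=0 FIRE
t=4: input=4 -> V=16
t=5: input=1 -> V=16
t=6: input=2 -> V=0 FIRE
t=7: input=3 -> V=12
t=8: input=5 -> V=0 FIRE
t=9: input=1 -> V=4
t=10: input=3 -> V=15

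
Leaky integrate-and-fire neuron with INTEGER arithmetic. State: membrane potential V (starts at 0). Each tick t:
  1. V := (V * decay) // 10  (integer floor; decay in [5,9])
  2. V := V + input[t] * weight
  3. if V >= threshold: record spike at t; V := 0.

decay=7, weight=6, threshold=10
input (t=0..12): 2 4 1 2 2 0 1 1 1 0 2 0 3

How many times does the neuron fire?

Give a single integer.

t=0: input=2 -> V=0 FIRE
t=1: input=4 -> V=0 FIRE
t=2: input=1 -> V=6
t=3: input=2 -> V=0 FIRE
t=4: input=2 -> V=0 FIRE
t=5: input=0 -> V=0
t=6: input=1 -> V=6
t=7: input=1 -> V=0 FIRE
t=8: input=1 -> V=6
t=9: input=0 -> V=4
t=10: input=2 -> V=0 FIRE
t=11: input=0 -> V=0
t=12: input=3 -> V=0 FIRE

Answer: 7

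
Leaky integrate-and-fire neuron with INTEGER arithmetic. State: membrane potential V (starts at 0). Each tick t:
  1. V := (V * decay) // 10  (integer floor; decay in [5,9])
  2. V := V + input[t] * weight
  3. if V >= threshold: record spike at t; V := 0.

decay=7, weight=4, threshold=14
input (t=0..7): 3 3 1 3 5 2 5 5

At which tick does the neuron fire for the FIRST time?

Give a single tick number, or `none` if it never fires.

Answer: 1

Derivation:
t=0: input=3 -> V=12
t=1: input=3 -> V=0 FIRE
t=2: input=1 -> V=4
t=3: input=3 -> V=0 FIRE
t=4: input=5 -> V=0 FIRE
t=5: input=2 -> V=8
t=6: input=5 -> V=0 FIRE
t=7: input=5 -> V=0 FIRE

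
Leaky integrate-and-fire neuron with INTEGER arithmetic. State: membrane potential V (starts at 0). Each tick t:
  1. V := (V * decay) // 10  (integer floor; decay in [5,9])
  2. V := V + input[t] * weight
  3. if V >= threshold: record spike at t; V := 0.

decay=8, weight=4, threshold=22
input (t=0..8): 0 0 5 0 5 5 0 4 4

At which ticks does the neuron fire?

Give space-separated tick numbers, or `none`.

Answer: 4 7

Derivation:
t=0: input=0 -> V=0
t=1: input=0 -> V=0
t=2: input=5 -> V=20
t=3: input=0 -> V=16
t=4: input=5 -> V=0 FIRE
t=5: input=5 -> V=20
t=6: input=0 -> V=16
t=7: input=4 -> V=0 FIRE
t=8: input=4 -> V=16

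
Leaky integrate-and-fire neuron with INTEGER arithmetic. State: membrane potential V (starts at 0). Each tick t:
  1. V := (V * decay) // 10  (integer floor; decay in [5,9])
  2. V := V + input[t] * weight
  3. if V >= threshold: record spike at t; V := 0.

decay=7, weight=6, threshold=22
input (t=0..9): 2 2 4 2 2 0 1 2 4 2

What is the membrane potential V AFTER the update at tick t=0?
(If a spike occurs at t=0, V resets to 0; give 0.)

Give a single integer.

t=0: input=2 -> V=12
t=1: input=2 -> V=20
t=2: input=4 -> V=0 FIRE
t=3: input=2 -> V=12
t=4: input=2 -> V=20
t=5: input=0 -> V=14
t=6: input=1 -> V=15
t=7: input=2 -> V=0 FIRE
t=8: input=4 -> V=0 FIRE
t=9: input=2 -> V=12

Answer: 12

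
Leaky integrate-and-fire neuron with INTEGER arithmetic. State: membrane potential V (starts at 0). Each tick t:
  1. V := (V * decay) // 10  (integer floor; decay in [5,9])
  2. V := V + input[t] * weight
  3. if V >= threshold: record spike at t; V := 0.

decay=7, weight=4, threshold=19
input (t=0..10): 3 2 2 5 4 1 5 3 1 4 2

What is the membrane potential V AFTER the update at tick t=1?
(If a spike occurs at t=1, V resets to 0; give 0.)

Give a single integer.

t=0: input=3 -> V=12
t=1: input=2 -> V=16
t=2: input=2 -> V=0 FIRE
t=3: input=5 -> V=0 FIRE
t=4: input=4 -> V=16
t=5: input=1 -> V=15
t=6: input=5 -> V=0 FIRE
t=7: input=3 -> V=12
t=8: input=1 -> V=12
t=9: input=4 -> V=0 FIRE
t=10: input=2 -> V=8

Answer: 16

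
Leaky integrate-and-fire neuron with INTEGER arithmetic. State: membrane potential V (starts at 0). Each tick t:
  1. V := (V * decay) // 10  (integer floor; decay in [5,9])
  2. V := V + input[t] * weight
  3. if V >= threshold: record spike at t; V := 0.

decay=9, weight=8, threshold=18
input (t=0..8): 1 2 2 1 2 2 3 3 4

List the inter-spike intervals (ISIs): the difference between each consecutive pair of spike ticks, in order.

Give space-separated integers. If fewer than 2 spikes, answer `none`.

Answer: 2 2 1 1 1

Derivation:
t=0: input=1 -> V=8
t=1: input=2 -> V=0 FIRE
t=2: input=2 -> V=16
t=3: input=1 -> V=0 FIRE
t=4: input=2 -> V=16
t=5: input=2 -> V=0 FIRE
t=6: input=3 -> V=0 FIRE
t=7: input=3 -> V=0 FIRE
t=8: input=4 -> V=0 FIRE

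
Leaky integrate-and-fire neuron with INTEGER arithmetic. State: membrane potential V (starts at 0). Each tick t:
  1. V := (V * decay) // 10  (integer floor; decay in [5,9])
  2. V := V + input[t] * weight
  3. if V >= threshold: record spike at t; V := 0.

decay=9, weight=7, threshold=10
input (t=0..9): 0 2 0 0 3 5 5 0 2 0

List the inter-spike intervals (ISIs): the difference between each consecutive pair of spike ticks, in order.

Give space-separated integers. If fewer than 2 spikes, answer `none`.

t=0: input=0 -> V=0
t=1: input=2 -> V=0 FIRE
t=2: input=0 -> V=0
t=3: input=0 -> V=0
t=4: input=3 -> V=0 FIRE
t=5: input=5 -> V=0 FIRE
t=6: input=5 -> V=0 FIRE
t=7: input=0 -> V=0
t=8: input=2 -> V=0 FIRE
t=9: input=0 -> V=0

Answer: 3 1 1 2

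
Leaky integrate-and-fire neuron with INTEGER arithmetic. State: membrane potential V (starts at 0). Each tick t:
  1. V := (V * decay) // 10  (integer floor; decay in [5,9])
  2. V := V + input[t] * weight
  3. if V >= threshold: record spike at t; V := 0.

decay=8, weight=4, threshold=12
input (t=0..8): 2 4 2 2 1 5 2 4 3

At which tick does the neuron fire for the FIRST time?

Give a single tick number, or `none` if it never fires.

Answer: 1

Derivation:
t=0: input=2 -> V=8
t=1: input=4 -> V=0 FIRE
t=2: input=2 -> V=8
t=3: input=2 -> V=0 FIRE
t=4: input=1 -> V=4
t=5: input=5 -> V=0 FIRE
t=6: input=2 -> V=8
t=7: input=4 -> V=0 FIRE
t=8: input=3 -> V=0 FIRE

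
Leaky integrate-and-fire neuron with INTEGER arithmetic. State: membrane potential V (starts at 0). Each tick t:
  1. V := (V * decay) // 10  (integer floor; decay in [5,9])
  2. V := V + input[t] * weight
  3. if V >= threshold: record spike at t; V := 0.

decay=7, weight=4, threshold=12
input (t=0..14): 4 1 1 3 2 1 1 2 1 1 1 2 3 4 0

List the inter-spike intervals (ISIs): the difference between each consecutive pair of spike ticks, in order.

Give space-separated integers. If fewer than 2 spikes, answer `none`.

Answer: 3 4 4 1 1

Derivation:
t=0: input=4 -> V=0 FIRE
t=1: input=1 -> V=4
t=2: input=1 -> V=6
t=3: input=3 -> V=0 FIRE
t=4: input=2 -> V=8
t=5: input=1 -> V=9
t=6: input=1 -> V=10
t=7: input=2 -> V=0 FIRE
t=8: input=1 -> V=4
t=9: input=1 -> V=6
t=10: input=1 -> V=8
t=11: input=2 -> V=0 FIRE
t=12: input=3 -> V=0 FIRE
t=13: input=4 -> V=0 FIRE
t=14: input=0 -> V=0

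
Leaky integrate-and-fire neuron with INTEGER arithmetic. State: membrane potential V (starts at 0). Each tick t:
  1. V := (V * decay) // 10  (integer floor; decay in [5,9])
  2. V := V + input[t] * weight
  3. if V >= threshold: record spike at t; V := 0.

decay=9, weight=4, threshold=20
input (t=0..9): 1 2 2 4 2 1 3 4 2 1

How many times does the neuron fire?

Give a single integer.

Answer: 3

Derivation:
t=0: input=1 -> V=4
t=1: input=2 -> V=11
t=2: input=2 -> V=17
t=3: input=4 -> V=0 FIRE
t=4: input=2 -> V=8
t=5: input=1 -> V=11
t=6: input=3 -> V=0 FIRE
t=7: input=4 -> V=16
t=8: input=2 -> V=0 FIRE
t=9: input=1 -> V=4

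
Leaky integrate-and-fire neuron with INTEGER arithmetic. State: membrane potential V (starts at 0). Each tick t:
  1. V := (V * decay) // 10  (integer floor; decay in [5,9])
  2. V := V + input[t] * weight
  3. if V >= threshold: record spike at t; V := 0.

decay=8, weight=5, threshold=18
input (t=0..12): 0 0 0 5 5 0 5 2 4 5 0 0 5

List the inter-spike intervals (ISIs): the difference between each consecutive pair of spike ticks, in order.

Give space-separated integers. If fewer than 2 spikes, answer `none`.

t=0: input=0 -> V=0
t=1: input=0 -> V=0
t=2: input=0 -> V=0
t=3: input=5 -> V=0 FIRE
t=4: input=5 -> V=0 FIRE
t=5: input=0 -> V=0
t=6: input=5 -> V=0 FIRE
t=7: input=2 -> V=10
t=8: input=4 -> V=0 FIRE
t=9: input=5 -> V=0 FIRE
t=10: input=0 -> V=0
t=11: input=0 -> V=0
t=12: input=5 -> V=0 FIRE

Answer: 1 2 2 1 3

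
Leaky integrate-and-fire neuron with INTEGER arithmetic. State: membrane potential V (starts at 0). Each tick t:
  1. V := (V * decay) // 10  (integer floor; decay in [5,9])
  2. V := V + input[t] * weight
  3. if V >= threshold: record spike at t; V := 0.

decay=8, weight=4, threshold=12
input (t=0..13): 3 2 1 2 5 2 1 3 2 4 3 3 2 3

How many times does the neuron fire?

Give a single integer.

Answer: 8

Derivation:
t=0: input=3 -> V=0 FIRE
t=1: input=2 -> V=8
t=2: input=1 -> V=10
t=3: input=2 -> V=0 FIRE
t=4: input=5 -> V=0 FIRE
t=5: input=2 -> V=8
t=6: input=1 -> V=10
t=7: input=3 -> V=0 FIRE
t=8: input=2 -> V=8
t=9: input=4 -> V=0 FIRE
t=10: input=3 -> V=0 FIRE
t=11: input=3 -> V=0 FIRE
t=12: input=2 -> V=8
t=13: input=3 -> V=0 FIRE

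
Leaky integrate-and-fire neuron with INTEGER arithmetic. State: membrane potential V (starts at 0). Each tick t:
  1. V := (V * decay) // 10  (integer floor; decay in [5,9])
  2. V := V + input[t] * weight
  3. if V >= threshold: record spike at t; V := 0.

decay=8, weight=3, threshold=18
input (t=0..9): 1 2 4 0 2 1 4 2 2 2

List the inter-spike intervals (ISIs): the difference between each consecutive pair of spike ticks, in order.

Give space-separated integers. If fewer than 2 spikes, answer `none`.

Answer: 5

Derivation:
t=0: input=1 -> V=3
t=1: input=2 -> V=8
t=2: input=4 -> V=0 FIRE
t=3: input=0 -> V=0
t=4: input=2 -> V=6
t=5: input=1 -> V=7
t=6: input=4 -> V=17
t=7: input=2 -> V=0 FIRE
t=8: input=2 -> V=6
t=9: input=2 -> V=10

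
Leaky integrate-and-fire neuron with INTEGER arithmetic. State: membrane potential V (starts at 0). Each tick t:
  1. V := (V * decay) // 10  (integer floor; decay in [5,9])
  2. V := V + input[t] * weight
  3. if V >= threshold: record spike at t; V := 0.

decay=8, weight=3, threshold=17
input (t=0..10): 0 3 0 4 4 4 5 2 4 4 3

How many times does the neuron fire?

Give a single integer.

Answer: 4

Derivation:
t=0: input=0 -> V=0
t=1: input=3 -> V=9
t=2: input=0 -> V=7
t=3: input=4 -> V=0 FIRE
t=4: input=4 -> V=12
t=5: input=4 -> V=0 FIRE
t=6: input=5 -> V=15
t=7: input=2 -> V=0 FIRE
t=8: input=4 -> V=12
t=9: input=4 -> V=0 FIRE
t=10: input=3 -> V=9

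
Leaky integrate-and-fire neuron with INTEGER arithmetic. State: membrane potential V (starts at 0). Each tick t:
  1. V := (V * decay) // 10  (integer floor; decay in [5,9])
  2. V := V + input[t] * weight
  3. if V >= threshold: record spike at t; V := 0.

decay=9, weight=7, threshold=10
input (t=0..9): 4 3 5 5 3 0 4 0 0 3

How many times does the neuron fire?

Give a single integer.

t=0: input=4 -> V=0 FIRE
t=1: input=3 -> V=0 FIRE
t=2: input=5 -> V=0 FIRE
t=3: input=5 -> V=0 FIRE
t=4: input=3 -> V=0 FIRE
t=5: input=0 -> V=0
t=6: input=4 -> V=0 FIRE
t=7: input=0 -> V=0
t=8: input=0 -> V=0
t=9: input=3 -> V=0 FIRE

Answer: 7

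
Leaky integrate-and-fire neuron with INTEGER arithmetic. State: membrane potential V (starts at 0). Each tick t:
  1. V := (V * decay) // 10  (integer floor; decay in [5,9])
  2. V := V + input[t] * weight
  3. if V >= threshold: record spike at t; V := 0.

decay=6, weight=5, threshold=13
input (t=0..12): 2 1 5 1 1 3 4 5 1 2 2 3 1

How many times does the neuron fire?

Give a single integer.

t=0: input=2 -> V=10
t=1: input=1 -> V=11
t=2: input=5 -> V=0 FIRE
t=3: input=1 -> V=5
t=4: input=1 -> V=8
t=5: input=3 -> V=0 FIRE
t=6: input=4 -> V=0 FIRE
t=7: input=5 -> V=0 FIRE
t=8: input=1 -> V=5
t=9: input=2 -> V=0 FIRE
t=10: input=2 -> V=10
t=11: input=3 -> V=0 FIRE
t=12: input=1 -> V=5

Answer: 6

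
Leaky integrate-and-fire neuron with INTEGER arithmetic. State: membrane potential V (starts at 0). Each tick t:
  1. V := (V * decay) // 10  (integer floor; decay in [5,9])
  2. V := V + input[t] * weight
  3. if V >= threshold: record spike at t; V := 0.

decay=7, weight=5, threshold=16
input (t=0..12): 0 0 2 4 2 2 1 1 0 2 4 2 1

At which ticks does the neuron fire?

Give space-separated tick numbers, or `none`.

Answer: 3 5 10

Derivation:
t=0: input=0 -> V=0
t=1: input=0 -> V=0
t=2: input=2 -> V=10
t=3: input=4 -> V=0 FIRE
t=4: input=2 -> V=10
t=5: input=2 -> V=0 FIRE
t=6: input=1 -> V=5
t=7: input=1 -> V=8
t=8: input=0 -> V=5
t=9: input=2 -> V=13
t=10: input=4 -> V=0 FIRE
t=11: input=2 -> V=10
t=12: input=1 -> V=12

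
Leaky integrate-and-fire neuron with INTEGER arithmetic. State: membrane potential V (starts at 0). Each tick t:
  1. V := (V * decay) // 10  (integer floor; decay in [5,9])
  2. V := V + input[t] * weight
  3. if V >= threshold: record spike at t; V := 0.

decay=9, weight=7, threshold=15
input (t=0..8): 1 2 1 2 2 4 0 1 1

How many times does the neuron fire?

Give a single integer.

t=0: input=1 -> V=7
t=1: input=2 -> V=0 FIRE
t=2: input=1 -> V=7
t=3: input=2 -> V=0 FIRE
t=4: input=2 -> V=14
t=5: input=4 -> V=0 FIRE
t=6: input=0 -> V=0
t=7: input=1 -> V=7
t=8: input=1 -> V=13

Answer: 3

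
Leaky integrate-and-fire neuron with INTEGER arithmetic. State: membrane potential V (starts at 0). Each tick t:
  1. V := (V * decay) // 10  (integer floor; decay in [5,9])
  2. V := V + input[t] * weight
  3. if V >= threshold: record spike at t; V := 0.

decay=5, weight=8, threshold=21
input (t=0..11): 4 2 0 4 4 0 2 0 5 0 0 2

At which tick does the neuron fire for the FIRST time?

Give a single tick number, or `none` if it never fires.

t=0: input=4 -> V=0 FIRE
t=1: input=2 -> V=16
t=2: input=0 -> V=8
t=3: input=4 -> V=0 FIRE
t=4: input=4 -> V=0 FIRE
t=5: input=0 -> V=0
t=6: input=2 -> V=16
t=7: input=0 -> V=8
t=8: input=5 -> V=0 FIRE
t=9: input=0 -> V=0
t=10: input=0 -> V=0
t=11: input=2 -> V=16

Answer: 0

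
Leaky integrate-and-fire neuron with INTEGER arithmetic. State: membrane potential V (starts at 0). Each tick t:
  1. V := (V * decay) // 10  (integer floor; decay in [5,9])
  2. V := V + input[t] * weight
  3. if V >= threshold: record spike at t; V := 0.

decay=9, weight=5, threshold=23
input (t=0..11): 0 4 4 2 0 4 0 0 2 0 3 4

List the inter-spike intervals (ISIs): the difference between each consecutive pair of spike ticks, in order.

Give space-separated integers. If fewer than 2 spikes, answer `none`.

t=0: input=0 -> V=0
t=1: input=4 -> V=20
t=2: input=4 -> V=0 FIRE
t=3: input=2 -> V=10
t=4: input=0 -> V=9
t=5: input=4 -> V=0 FIRE
t=6: input=0 -> V=0
t=7: input=0 -> V=0
t=8: input=2 -> V=10
t=9: input=0 -> V=9
t=10: input=3 -> V=0 FIRE
t=11: input=4 -> V=20

Answer: 3 5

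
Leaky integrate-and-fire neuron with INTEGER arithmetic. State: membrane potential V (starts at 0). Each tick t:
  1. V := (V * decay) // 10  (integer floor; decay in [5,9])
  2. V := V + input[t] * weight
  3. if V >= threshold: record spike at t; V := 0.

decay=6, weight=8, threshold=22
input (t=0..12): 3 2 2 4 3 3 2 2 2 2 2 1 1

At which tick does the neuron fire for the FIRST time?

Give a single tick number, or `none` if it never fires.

Answer: 0

Derivation:
t=0: input=3 -> V=0 FIRE
t=1: input=2 -> V=16
t=2: input=2 -> V=0 FIRE
t=3: input=4 -> V=0 FIRE
t=4: input=3 -> V=0 FIRE
t=5: input=3 -> V=0 FIRE
t=6: input=2 -> V=16
t=7: input=2 -> V=0 FIRE
t=8: input=2 -> V=16
t=9: input=2 -> V=0 FIRE
t=10: input=2 -> V=16
t=11: input=1 -> V=17
t=12: input=1 -> V=18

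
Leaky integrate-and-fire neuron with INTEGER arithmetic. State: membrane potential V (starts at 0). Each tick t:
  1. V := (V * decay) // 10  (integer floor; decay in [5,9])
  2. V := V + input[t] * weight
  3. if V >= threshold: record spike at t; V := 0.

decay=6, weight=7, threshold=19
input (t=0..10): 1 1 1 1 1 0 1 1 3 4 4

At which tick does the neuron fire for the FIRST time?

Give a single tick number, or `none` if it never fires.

t=0: input=1 -> V=7
t=1: input=1 -> V=11
t=2: input=1 -> V=13
t=3: input=1 -> V=14
t=4: input=1 -> V=15
t=5: input=0 -> V=9
t=6: input=1 -> V=12
t=7: input=1 -> V=14
t=8: input=3 -> V=0 FIRE
t=9: input=4 -> V=0 FIRE
t=10: input=4 -> V=0 FIRE

Answer: 8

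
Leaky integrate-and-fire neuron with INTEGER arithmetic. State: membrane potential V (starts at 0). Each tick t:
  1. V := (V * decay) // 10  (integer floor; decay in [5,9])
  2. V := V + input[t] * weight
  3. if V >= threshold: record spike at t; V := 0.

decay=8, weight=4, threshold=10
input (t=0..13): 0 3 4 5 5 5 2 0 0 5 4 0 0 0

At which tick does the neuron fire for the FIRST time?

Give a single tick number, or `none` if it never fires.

Answer: 1

Derivation:
t=0: input=0 -> V=0
t=1: input=3 -> V=0 FIRE
t=2: input=4 -> V=0 FIRE
t=3: input=5 -> V=0 FIRE
t=4: input=5 -> V=0 FIRE
t=5: input=5 -> V=0 FIRE
t=6: input=2 -> V=8
t=7: input=0 -> V=6
t=8: input=0 -> V=4
t=9: input=5 -> V=0 FIRE
t=10: input=4 -> V=0 FIRE
t=11: input=0 -> V=0
t=12: input=0 -> V=0
t=13: input=0 -> V=0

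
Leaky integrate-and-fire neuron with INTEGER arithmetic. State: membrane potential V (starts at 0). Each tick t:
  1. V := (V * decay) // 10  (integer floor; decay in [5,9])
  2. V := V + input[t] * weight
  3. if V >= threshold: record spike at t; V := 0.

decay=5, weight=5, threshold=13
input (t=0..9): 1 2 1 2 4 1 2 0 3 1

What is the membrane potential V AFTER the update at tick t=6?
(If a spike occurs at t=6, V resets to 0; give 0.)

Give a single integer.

t=0: input=1 -> V=5
t=1: input=2 -> V=12
t=2: input=1 -> V=11
t=3: input=2 -> V=0 FIRE
t=4: input=4 -> V=0 FIRE
t=5: input=1 -> V=5
t=6: input=2 -> V=12
t=7: input=0 -> V=6
t=8: input=3 -> V=0 FIRE
t=9: input=1 -> V=5

Answer: 12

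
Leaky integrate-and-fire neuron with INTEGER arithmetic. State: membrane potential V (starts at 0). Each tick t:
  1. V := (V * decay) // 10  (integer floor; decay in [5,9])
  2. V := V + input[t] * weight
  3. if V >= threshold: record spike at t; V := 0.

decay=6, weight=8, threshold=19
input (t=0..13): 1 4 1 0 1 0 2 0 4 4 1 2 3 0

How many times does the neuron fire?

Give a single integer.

t=0: input=1 -> V=8
t=1: input=4 -> V=0 FIRE
t=2: input=1 -> V=8
t=3: input=0 -> V=4
t=4: input=1 -> V=10
t=5: input=0 -> V=6
t=6: input=2 -> V=0 FIRE
t=7: input=0 -> V=0
t=8: input=4 -> V=0 FIRE
t=9: input=4 -> V=0 FIRE
t=10: input=1 -> V=8
t=11: input=2 -> V=0 FIRE
t=12: input=3 -> V=0 FIRE
t=13: input=0 -> V=0

Answer: 6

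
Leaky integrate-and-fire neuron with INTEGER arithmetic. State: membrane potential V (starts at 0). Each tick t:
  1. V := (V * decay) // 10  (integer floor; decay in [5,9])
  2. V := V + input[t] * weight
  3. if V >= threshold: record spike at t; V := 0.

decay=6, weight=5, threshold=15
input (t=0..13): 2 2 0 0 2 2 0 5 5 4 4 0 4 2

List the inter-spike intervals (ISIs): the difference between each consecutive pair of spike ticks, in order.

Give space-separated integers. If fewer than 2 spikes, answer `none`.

t=0: input=2 -> V=10
t=1: input=2 -> V=0 FIRE
t=2: input=0 -> V=0
t=3: input=0 -> V=0
t=4: input=2 -> V=10
t=5: input=2 -> V=0 FIRE
t=6: input=0 -> V=0
t=7: input=5 -> V=0 FIRE
t=8: input=5 -> V=0 FIRE
t=9: input=4 -> V=0 FIRE
t=10: input=4 -> V=0 FIRE
t=11: input=0 -> V=0
t=12: input=4 -> V=0 FIRE
t=13: input=2 -> V=10

Answer: 4 2 1 1 1 2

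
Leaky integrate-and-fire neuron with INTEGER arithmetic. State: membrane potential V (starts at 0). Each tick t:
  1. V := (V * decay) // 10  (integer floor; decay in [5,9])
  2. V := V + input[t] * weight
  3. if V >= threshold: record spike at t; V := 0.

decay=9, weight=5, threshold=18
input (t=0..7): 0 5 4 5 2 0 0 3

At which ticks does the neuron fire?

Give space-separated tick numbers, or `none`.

t=0: input=0 -> V=0
t=1: input=5 -> V=0 FIRE
t=2: input=4 -> V=0 FIRE
t=3: input=5 -> V=0 FIRE
t=4: input=2 -> V=10
t=5: input=0 -> V=9
t=6: input=0 -> V=8
t=7: input=3 -> V=0 FIRE

Answer: 1 2 3 7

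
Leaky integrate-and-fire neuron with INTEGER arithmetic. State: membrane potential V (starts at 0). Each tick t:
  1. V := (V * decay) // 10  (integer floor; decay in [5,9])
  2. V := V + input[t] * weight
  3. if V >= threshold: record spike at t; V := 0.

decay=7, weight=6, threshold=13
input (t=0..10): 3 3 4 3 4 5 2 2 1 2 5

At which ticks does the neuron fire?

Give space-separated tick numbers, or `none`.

Answer: 0 1 2 3 4 5 7 9 10

Derivation:
t=0: input=3 -> V=0 FIRE
t=1: input=3 -> V=0 FIRE
t=2: input=4 -> V=0 FIRE
t=3: input=3 -> V=0 FIRE
t=4: input=4 -> V=0 FIRE
t=5: input=5 -> V=0 FIRE
t=6: input=2 -> V=12
t=7: input=2 -> V=0 FIRE
t=8: input=1 -> V=6
t=9: input=2 -> V=0 FIRE
t=10: input=5 -> V=0 FIRE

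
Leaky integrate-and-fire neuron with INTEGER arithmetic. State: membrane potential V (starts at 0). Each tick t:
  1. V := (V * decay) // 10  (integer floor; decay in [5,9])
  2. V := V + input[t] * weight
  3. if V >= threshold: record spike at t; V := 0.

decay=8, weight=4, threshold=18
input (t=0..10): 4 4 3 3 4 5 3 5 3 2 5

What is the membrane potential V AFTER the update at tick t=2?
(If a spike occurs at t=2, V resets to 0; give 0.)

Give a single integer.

t=0: input=4 -> V=16
t=1: input=4 -> V=0 FIRE
t=2: input=3 -> V=12
t=3: input=3 -> V=0 FIRE
t=4: input=4 -> V=16
t=5: input=5 -> V=0 FIRE
t=6: input=3 -> V=12
t=7: input=5 -> V=0 FIRE
t=8: input=3 -> V=12
t=9: input=2 -> V=17
t=10: input=5 -> V=0 FIRE

Answer: 12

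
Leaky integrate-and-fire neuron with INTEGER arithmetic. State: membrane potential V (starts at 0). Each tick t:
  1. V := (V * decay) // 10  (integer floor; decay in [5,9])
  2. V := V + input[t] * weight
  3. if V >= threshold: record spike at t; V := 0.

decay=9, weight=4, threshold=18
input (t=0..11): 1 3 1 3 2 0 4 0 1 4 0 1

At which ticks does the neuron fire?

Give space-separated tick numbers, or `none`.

t=0: input=1 -> V=4
t=1: input=3 -> V=15
t=2: input=1 -> V=17
t=3: input=3 -> V=0 FIRE
t=4: input=2 -> V=8
t=5: input=0 -> V=7
t=6: input=4 -> V=0 FIRE
t=7: input=0 -> V=0
t=8: input=1 -> V=4
t=9: input=4 -> V=0 FIRE
t=10: input=0 -> V=0
t=11: input=1 -> V=4

Answer: 3 6 9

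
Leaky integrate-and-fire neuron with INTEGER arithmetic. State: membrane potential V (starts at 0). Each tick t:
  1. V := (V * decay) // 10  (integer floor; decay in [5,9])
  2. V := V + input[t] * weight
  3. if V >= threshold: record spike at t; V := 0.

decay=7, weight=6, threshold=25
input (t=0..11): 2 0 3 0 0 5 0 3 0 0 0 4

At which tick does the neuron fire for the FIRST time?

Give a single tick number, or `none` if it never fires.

Answer: 5

Derivation:
t=0: input=2 -> V=12
t=1: input=0 -> V=8
t=2: input=3 -> V=23
t=3: input=0 -> V=16
t=4: input=0 -> V=11
t=5: input=5 -> V=0 FIRE
t=6: input=0 -> V=0
t=7: input=3 -> V=18
t=8: input=0 -> V=12
t=9: input=0 -> V=8
t=10: input=0 -> V=5
t=11: input=4 -> V=0 FIRE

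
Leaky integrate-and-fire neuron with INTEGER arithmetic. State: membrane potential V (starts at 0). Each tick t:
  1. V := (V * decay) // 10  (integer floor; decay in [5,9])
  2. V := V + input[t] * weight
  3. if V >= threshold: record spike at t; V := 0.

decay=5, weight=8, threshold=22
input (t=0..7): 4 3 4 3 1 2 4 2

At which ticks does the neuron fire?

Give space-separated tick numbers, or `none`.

Answer: 0 1 2 3 6

Derivation:
t=0: input=4 -> V=0 FIRE
t=1: input=3 -> V=0 FIRE
t=2: input=4 -> V=0 FIRE
t=3: input=3 -> V=0 FIRE
t=4: input=1 -> V=8
t=5: input=2 -> V=20
t=6: input=4 -> V=0 FIRE
t=7: input=2 -> V=16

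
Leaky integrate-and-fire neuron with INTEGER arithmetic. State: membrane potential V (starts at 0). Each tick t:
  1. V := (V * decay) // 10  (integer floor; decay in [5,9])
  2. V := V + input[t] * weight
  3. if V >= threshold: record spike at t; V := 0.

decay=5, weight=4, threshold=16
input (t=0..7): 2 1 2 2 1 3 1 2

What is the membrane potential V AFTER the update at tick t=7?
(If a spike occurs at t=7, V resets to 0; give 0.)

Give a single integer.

Answer: 10

Derivation:
t=0: input=2 -> V=8
t=1: input=1 -> V=8
t=2: input=2 -> V=12
t=3: input=2 -> V=14
t=4: input=1 -> V=11
t=5: input=3 -> V=0 FIRE
t=6: input=1 -> V=4
t=7: input=2 -> V=10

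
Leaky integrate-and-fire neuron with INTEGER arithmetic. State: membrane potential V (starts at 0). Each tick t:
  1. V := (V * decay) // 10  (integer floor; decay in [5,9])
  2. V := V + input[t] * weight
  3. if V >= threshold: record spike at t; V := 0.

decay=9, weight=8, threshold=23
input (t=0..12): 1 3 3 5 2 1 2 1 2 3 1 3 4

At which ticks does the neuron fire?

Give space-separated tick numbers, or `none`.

t=0: input=1 -> V=8
t=1: input=3 -> V=0 FIRE
t=2: input=3 -> V=0 FIRE
t=3: input=5 -> V=0 FIRE
t=4: input=2 -> V=16
t=5: input=1 -> V=22
t=6: input=2 -> V=0 FIRE
t=7: input=1 -> V=8
t=8: input=2 -> V=0 FIRE
t=9: input=3 -> V=0 FIRE
t=10: input=1 -> V=8
t=11: input=3 -> V=0 FIRE
t=12: input=4 -> V=0 FIRE

Answer: 1 2 3 6 8 9 11 12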